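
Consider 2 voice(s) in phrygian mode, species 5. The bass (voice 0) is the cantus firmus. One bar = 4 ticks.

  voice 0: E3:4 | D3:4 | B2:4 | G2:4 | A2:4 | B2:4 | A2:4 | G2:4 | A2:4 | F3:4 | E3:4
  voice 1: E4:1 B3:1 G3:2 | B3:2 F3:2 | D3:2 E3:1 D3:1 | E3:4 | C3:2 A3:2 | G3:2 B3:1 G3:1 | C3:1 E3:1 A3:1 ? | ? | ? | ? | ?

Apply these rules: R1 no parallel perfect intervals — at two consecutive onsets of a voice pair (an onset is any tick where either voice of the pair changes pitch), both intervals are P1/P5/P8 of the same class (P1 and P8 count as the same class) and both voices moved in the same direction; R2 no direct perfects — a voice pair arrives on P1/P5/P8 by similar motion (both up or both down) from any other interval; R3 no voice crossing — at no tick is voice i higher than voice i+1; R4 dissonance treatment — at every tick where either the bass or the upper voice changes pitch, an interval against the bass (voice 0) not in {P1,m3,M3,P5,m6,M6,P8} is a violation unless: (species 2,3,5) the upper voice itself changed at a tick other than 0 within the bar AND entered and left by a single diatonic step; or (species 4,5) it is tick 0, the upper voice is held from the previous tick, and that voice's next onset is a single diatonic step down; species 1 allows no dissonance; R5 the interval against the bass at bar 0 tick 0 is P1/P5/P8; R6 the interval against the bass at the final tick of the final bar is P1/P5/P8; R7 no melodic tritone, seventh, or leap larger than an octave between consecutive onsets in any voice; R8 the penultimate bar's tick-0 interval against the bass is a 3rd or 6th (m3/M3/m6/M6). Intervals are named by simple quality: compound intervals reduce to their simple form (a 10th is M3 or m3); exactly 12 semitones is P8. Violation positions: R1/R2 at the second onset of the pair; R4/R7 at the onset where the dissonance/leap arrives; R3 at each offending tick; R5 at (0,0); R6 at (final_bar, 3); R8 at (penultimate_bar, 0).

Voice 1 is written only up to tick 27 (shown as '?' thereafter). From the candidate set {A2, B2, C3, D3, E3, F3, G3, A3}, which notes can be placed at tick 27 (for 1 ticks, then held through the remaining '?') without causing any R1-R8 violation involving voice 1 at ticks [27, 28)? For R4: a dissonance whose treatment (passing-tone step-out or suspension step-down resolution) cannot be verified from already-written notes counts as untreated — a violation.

{A2, A3, C3, E3, F3}

A2: legal
B2: violates R4,R7
C3: legal
D3: violates R4
E3: legal
F3: legal
G3: violates R4
A3: legal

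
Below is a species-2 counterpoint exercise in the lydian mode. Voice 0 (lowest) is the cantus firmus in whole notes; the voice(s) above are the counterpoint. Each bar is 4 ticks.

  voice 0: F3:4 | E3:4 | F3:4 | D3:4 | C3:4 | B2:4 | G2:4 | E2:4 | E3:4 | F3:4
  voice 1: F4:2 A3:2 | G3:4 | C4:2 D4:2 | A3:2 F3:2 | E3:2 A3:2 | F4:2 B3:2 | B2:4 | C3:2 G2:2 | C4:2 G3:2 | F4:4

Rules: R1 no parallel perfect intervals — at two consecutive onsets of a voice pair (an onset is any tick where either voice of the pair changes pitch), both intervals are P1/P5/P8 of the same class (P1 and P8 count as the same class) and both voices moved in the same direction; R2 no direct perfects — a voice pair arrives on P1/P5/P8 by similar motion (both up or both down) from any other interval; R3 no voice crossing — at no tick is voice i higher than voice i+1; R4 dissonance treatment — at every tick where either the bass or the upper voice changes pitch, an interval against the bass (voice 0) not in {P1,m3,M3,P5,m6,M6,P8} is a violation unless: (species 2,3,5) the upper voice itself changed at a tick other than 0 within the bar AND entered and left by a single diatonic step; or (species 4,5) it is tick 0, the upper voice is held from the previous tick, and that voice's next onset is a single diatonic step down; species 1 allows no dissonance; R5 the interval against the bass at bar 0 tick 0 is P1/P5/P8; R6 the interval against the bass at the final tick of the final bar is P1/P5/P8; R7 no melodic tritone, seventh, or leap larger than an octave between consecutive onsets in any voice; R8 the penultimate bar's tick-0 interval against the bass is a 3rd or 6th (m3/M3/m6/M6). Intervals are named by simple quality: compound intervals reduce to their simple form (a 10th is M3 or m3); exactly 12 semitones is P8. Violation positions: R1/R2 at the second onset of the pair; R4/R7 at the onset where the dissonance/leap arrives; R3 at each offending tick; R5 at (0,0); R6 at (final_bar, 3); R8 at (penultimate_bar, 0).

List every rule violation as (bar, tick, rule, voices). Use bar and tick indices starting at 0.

(2, 0, R2, (0, 1))
(3, 0, R2, (0, 1))
(5, 0, R4, (0, 1))
(5, 2, R7, (1,))
(8, 0, R7, (1,))
(9, 0, R2, (0, 1))
(9, 0, R7, (1,))

bar 0: v0=F3 v1=F4 downbeat P8
bar 1: v0=E3 v1=G3 downbeat m3
bar 2: v0=F3 v1=C4 downbeat P5
bar 3: v0=D3 v1=A3 downbeat P5
bar 4: v0=C3 v1=E3 downbeat M3
bar 5: v0=B2 v1=F4 downbeat TT
bar 6: v0=G2 v1=B2 downbeat M3
bar 7: v0=E2 v1=C3 downbeat m6
bar 8: v0=E3 v1=C4 downbeat m6
bar 9: v0=F3 v1=F4 downbeat P8
  -> R2 @ bar 2 tick 0 v(0, 1): E3/G3 m3 -> F3/C4 P5 similar
  -> R2 @ bar 3 tick 0 v(0, 1): F3/D4 M6 -> D3/A3 P5 similar
  -> R4 @ bar 5 tick 0 v(0, 1): B2/F4 TT untreated
  -> R7 @ bar 5 tick 2 v(1,): F4->B3 leap 6st
  -> R7 @ bar 8 tick 0 v(1,): G2->C4 leap 17st
  -> R2 @ bar 9 tick 0 v(0, 1): E3/G3 m3 -> F3/F4 P8 similar
  -> R7 @ bar 9 tick 0 v(1,): G3->F4 leap 10st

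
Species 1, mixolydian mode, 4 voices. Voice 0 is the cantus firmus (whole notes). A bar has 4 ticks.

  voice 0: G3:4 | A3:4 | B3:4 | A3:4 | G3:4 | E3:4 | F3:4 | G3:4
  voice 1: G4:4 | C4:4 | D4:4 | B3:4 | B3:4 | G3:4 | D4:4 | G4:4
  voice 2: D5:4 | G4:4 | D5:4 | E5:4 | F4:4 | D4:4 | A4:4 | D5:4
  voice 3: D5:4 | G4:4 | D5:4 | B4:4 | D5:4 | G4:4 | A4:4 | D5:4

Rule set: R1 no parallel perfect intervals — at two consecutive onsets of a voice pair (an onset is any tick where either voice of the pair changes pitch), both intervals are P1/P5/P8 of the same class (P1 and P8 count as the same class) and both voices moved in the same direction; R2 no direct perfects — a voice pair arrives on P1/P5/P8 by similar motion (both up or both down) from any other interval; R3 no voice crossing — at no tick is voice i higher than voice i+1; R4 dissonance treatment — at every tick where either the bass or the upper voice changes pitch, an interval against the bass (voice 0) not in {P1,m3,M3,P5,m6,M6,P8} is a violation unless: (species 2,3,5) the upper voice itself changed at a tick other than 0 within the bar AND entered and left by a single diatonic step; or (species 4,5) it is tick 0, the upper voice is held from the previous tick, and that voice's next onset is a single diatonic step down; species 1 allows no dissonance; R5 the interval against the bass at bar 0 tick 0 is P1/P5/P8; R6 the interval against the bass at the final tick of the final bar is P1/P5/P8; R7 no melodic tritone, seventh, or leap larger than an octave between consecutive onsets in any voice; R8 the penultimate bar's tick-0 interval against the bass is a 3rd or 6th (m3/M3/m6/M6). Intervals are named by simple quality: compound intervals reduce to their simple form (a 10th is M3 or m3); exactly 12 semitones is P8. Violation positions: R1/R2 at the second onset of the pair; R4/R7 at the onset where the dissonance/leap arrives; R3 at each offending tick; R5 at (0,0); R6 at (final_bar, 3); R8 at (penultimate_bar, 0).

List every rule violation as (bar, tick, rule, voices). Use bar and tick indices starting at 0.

bar 0: v0=G3 v1=G4 v2=D5 v3=D5 downbeat P5
bar 1: v0=A3 v1=C4 v2=G4 v3=G4 downbeat m7
bar 2: v0=B3 v1=D4 v2=D5 v3=D5 downbeat m3
bar 3: v0=A3 v1=B3 v2=E5 v3=B4 downbeat M2
bar 4: v0=G3 v1=B3 v2=F4 v3=D5 downbeat P5
bar 5: v0=E3 v1=G3 v2=D4 v3=G4 downbeat m3
bar 6: v0=F3 v1=D4 v2=A4 v3=A4 downbeat M3
bar 7: v0=G3 v1=G4 v2=D5 v3=D5 downbeat P5
  -> R1 @ bar 1 tick 0 v(1, 2): G4/D5 P5 -> C4/G4 P5 similar
  -> R1 @ bar 1 tick 0 v(1, 3): G4/D5 P5 -> C4/G4 P5 similar
  -> R1 @ bar 1 tick 0 v(2, 3): D5/D5 P1 -> G4/G4 P1 similar
  -> R4 @ bar 1 tick 0 v(0, 2): A3/G4 m7 untreated
  -> R4 @ bar 1 tick 0 v(0, 3): A3/G4 m7 untreated
  -> R1 @ bar 2 tick 0 v(2, 3): G4/G4 P1 -> D5/D5 P1 similar
  -> R2 @ bar 2 tick 0 v(1, 2): C4/G4 P5 -> D4/D5 P8 similar
  -> R2 @ bar 2 tick 0 v(1, 3): C4/G4 P5 -> D4/D5 P8 similar
  -> R1 @ bar 3 tick 0 v(1, 3): D4/D5 P8 -> B3/B4 P8 similar
  -> R3 @ bar 3 tick 0 v(2, 3): E5 above B4
  -> R4 @ bar 3 tick 0 v(0, 1): A3/B3 M2 untreated
  -> R4 @ bar 3 tick 0 v(0, 3): A3/B4 M2 untreated
  -> R3 @ bar 3 tick 1 v(2, 3): E5 above B4
  -> R3 @ bar 3 tick 2 v(2, 3): E5 above B4
  -> R3 @ bar 3 tick 3 v(2, 3): E5 above B4
  -> R4 @ bar 4 tick 0 v(0, 2): G3/F4 m7 untreated
  -> R7 @ bar 4 tick 0 v(2,): E5->F4 leap 11st
  -> R2 @ bar 5 tick 0 v(1, 2): B3/F4 TT -> G3/D4 P5 similar
  -> R2 @ bar 5 tick 0 v(1, 3): B3/D5 m3 -> G3/G4 P8 similar
  -> R4 @ bar 5 tick 0 v(0, 2): E3/D4 m7 untreated
  -> R1 @ bar 6 tick 0 v(1, 2): G3/D4 P5 -> D4/A4 P5 similar
  -> R2 @ bar 6 tick 0 v(1, 3): G3/G4 P8 -> D4/A4 P5 similar
  -> R2 @ bar 6 tick 0 v(2, 3): D4/G4 P4 -> A4/A4 P1 similar
  -> R1 @ bar 7 tick 0 v(1, 2): D4/A4 P5 -> G4/D5 P5 similar
  -> R1 @ bar 7 tick 0 v(1, 3): D4/A4 P5 -> G4/D5 P5 similar
  -> R1 @ bar 7 tick 0 v(2, 3): A4/A4 P1 -> D5/D5 P1 similar
  -> R2 @ bar 7 tick 0 v(0, 1): F3/D4 M6 -> G3/G4 P8 similar
  -> R2 @ bar 7 tick 0 v(0, 2): F3/A4 M3 -> G3/D5 P5 similar
  -> R2 @ bar 7 tick 0 v(0, 3): F3/A4 M3 -> G3/D5 P5 similar

(1, 0, R1, (1, 2))
(1, 0, R1, (1, 3))
(1, 0, R1, (2, 3))
(1, 0, R4, (0, 2))
(1, 0, R4, (0, 3))
(2, 0, R1, (2, 3))
(2, 0, R2, (1, 2))
(2, 0, R2, (1, 3))
(3, 0, R1, (1, 3))
(3, 0, R3, (2, 3))
(3, 0, R4, (0, 1))
(3, 0, R4, (0, 3))
(3, 1, R3, (2, 3))
(3, 2, R3, (2, 3))
(3, 3, R3, (2, 3))
(4, 0, R4, (0, 2))
(4, 0, R7, (2,))
(5, 0, R2, (1, 2))
(5, 0, R2, (1, 3))
(5, 0, R4, (0, 2))
(6, 0, R1, (1, 2))
(6, 0, R2, (1, 3))
(6, 0, R2, (2, 3))
(7, 0, R1, (1, 2))
(7, 0, R1, (1, 3))
(7, 0, R1, (2, 3))
(7, 0, R2, (0, 1))
(7, 0, R2, (0, 2))
(7, 0, R2, (0, 3))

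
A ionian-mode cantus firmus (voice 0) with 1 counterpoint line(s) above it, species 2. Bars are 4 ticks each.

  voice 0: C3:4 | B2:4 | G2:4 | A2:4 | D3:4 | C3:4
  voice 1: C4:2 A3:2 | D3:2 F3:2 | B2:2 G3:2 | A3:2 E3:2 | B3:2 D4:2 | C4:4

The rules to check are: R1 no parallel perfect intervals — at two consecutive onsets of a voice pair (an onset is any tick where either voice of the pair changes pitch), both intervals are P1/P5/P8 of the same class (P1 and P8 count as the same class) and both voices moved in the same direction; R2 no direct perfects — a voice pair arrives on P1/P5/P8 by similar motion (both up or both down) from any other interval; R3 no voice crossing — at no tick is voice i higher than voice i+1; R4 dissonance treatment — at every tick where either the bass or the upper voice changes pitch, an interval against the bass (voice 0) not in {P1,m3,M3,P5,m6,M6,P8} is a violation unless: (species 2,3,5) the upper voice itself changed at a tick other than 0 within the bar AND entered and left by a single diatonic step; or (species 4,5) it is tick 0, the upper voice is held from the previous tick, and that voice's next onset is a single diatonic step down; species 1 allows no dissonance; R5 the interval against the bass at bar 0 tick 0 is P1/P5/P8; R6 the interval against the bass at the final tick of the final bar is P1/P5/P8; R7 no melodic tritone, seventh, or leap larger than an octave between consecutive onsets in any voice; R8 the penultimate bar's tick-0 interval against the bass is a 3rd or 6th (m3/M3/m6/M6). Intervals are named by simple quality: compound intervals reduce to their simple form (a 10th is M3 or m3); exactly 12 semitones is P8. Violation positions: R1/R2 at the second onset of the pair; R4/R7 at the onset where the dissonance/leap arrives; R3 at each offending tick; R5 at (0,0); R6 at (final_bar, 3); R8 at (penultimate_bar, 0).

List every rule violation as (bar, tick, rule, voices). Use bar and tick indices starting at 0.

(1, 2, R4, (0, 1))
(2, 0, R7, (1,))
(3, 0, R1, (0, 1))
(5, 0, R1, (0, 1))

bar 0: v0=C3 v1=C4 downbeat P8
bar 1: v0=B2 v1=D3 downbeat m3
bar 2: v0=G2 v1=B2 downbeat M3
bar 3: v0=A2 v1=A3 downbeat P8
bar 4: v0=D3 v1=B3 downbeat M6
bar 5: v0=C3 v1=C4 downbeat P8
  -> R4 @ bar 1 tick 2 v(0, 1): B2/F3 TT untreated
  -> R7 @ bar 2 tick 0 v(1,): F3->B2 leap 6st
  -> R1 @ bar 3 tick 0 v(0, 1): G2/G3 P8 -> A2/A3 P8 similar
  -> R1 @ bar 5 tick 0 v(0, 1): D3/D4 P8 -> C3/C4 P8 similar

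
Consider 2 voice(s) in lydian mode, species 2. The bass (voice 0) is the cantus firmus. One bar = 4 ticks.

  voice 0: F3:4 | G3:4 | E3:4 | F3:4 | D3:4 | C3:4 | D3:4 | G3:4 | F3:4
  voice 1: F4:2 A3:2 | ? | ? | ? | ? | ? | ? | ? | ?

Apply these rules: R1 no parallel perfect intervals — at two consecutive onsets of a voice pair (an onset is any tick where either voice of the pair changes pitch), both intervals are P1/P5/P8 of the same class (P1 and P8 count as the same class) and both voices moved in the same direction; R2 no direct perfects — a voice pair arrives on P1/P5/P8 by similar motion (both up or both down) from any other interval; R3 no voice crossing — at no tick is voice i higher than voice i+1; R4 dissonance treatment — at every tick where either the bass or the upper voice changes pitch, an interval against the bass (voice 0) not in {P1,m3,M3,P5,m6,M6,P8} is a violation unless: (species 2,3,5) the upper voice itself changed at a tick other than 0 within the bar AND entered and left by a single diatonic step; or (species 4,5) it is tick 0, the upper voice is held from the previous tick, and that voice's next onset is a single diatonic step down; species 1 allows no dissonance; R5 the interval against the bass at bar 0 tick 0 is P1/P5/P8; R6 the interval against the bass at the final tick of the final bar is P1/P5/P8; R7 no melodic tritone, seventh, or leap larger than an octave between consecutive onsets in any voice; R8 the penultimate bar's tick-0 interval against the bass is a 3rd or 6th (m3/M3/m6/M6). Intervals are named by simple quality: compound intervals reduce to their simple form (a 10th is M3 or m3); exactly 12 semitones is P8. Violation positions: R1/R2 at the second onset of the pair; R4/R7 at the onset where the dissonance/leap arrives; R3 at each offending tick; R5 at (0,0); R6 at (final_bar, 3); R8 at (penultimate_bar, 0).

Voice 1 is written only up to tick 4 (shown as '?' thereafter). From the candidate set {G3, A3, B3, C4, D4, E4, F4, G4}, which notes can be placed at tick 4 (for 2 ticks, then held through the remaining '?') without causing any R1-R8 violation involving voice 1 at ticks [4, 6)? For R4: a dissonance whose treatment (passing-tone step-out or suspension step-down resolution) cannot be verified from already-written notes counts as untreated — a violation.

G3: legal
A3: violates R4
B3: legal
C4: violates R4
D4: violates R2
E4: legal
F4: violates R4
G4: violates R2,R7

{B3, E4, G3}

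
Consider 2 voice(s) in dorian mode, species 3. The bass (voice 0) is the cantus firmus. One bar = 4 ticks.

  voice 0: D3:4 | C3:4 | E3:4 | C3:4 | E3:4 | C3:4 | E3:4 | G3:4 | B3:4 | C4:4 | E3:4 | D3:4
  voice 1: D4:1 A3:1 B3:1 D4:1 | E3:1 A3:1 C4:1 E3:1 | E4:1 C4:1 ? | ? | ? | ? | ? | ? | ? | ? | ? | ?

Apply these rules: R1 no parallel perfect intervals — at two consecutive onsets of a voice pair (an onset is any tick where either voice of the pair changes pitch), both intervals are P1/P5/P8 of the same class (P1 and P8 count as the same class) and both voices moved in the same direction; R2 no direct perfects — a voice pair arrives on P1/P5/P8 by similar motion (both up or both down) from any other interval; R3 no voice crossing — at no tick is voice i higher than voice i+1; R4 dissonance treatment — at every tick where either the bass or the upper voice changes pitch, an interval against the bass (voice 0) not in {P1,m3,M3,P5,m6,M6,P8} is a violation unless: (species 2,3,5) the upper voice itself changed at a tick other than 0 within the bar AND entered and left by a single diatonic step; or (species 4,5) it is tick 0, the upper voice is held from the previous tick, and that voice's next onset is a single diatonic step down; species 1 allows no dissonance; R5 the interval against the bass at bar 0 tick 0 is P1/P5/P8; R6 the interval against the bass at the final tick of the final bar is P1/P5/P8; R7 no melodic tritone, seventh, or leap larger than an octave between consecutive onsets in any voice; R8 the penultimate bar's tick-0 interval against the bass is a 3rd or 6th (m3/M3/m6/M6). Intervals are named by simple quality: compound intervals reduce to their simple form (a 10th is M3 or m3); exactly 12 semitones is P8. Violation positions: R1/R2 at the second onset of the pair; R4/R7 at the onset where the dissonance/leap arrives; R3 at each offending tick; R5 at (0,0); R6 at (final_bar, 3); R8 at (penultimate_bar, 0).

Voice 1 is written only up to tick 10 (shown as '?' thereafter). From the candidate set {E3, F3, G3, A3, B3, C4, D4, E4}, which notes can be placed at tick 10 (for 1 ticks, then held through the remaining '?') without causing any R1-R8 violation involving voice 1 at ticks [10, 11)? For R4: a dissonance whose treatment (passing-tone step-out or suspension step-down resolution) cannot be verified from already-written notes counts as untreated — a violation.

E3: legal
F3: violates R4
G3: legal
A3: violates R4
B3: legal
C4: legal
D4: violates R4
E4: legal

{B3, C4, E3, E4, G3}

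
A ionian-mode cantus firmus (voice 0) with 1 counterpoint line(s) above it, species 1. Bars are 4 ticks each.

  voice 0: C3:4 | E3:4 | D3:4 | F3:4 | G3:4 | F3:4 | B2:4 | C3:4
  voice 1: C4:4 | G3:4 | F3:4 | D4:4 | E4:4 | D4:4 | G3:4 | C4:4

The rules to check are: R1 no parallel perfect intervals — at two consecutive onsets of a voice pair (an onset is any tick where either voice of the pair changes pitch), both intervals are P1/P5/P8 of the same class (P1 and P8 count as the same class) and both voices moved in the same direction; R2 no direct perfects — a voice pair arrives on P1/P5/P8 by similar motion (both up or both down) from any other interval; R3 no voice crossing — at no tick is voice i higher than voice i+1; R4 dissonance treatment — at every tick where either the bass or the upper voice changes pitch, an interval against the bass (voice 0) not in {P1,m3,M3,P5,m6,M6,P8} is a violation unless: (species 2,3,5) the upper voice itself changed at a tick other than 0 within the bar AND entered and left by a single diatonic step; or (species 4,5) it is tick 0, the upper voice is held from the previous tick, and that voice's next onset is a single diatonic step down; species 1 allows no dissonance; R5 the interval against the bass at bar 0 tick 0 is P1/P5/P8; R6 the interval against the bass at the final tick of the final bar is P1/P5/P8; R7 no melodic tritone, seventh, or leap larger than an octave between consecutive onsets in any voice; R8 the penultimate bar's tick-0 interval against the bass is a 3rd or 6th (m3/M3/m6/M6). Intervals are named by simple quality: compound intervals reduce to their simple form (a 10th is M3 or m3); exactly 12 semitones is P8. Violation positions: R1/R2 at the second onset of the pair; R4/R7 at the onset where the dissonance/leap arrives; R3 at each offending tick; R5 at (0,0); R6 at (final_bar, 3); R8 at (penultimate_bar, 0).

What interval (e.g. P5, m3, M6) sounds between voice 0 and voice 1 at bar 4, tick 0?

M6

voice 0=G3 voice 1=E4 -> M6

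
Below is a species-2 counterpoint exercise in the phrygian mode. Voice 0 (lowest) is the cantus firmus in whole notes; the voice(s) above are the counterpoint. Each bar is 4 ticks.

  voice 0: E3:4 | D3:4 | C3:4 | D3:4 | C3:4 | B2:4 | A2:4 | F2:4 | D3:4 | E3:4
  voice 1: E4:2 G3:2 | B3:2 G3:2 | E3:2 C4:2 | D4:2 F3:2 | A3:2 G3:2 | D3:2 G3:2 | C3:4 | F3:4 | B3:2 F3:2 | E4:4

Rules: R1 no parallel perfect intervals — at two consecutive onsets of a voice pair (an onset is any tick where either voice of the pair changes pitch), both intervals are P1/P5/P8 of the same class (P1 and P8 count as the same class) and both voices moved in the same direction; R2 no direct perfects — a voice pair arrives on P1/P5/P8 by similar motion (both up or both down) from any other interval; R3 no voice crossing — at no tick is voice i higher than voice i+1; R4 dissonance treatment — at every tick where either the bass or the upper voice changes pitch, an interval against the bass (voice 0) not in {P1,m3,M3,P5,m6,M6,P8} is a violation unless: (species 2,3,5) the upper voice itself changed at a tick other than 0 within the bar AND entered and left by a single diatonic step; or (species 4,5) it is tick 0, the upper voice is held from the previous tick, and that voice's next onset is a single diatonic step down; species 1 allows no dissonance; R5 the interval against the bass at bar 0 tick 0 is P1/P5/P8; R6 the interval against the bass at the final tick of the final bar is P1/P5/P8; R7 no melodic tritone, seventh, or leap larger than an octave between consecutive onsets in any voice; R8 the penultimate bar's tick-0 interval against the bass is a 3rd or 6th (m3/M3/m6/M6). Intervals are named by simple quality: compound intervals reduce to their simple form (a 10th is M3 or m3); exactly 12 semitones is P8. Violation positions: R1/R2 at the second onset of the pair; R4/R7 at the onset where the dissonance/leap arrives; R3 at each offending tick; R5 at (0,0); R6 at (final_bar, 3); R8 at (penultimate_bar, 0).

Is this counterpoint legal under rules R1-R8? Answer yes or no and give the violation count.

bar 0: v0=E3 v1=E4 (P8)
bar 1: v0=D3 v1=B3 (M6)
bar 2: v0=C3 v1=E3 (M3)
bar 3: v0=D3 v1=D4 (P8)
bar 4: v0=C3 v1=A3 (M6)
bar 5: v0=B2 v1=D3 (m3)
bar 6: v0=A2 v1=C3 (m3)
bar 7: v0=F2 v1=F3 (P8)
bar 8: v0=D3 v1=B3 (M6)
bar 9: v0=E3 v1=E4 (P8)
  R4 @ bar1.2: D3/G3 P4 untreated
  R1 @ bar3.0: C3/C4 P8 -> D3/D4 P8 similar
  R7 @ bar8.0: F3->B3 leap 6st
  R7 @ bar8.2: B3->F3 leap 6st
  R2 @ bar9.0: D3/F3 m3 -> E3/E4 P8 similar
  R7 @ bar9.0: F3->E4 leap 11st

No (6 violations)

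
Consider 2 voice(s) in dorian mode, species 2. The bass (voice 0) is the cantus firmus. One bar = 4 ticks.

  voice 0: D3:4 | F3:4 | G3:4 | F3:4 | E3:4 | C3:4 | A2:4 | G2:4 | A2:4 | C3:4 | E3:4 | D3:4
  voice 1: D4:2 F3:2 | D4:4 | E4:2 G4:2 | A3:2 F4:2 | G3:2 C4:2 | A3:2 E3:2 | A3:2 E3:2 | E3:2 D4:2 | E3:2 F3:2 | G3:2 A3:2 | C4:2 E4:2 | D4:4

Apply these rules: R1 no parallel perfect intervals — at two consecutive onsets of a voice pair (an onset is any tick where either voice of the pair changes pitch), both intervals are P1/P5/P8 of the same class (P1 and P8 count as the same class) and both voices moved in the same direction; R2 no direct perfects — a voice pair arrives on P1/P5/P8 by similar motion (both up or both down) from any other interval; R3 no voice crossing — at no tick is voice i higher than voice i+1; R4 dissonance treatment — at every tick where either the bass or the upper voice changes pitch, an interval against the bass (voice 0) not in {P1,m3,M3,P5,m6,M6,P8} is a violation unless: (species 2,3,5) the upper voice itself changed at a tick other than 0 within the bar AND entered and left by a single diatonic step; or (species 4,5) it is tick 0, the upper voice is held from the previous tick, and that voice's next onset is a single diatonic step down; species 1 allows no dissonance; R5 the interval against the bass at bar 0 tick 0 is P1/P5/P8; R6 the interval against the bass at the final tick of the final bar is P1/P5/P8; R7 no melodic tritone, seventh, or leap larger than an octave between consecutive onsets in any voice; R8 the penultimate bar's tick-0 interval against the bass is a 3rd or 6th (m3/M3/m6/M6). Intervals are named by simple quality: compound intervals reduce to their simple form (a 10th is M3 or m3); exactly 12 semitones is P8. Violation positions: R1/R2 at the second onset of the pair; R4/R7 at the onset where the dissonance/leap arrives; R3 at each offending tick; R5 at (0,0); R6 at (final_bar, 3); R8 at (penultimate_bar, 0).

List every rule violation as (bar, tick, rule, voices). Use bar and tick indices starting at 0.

bar 0: v0=D3 v1=D4 downbeat P8
bar 1: v0=F3 v1=D4 downbeat M6
bar 2: v0=G3 v1=E4 downbeat M6
bar 3: v0=F3 v1=A3 downbeat M3
bar 4: v0=E3 v1=G3 downbeat m3
bar 5: v0=C3 v1=A3 downbeat M6
bar 6: v0=A2 v1=A3 downbeat P8
bar 7: v0=G2 v1=E3 downbeat M6
bar 8: v0=A2 v1=E3 downbeat P5
bar 9: v0=C3 v1=G3 downbeat P5
bar 10: v0=E3 v1=C4 downbeat m6
bar 11: v0=D3 v1=D4 downbeat P8
  -> R7 @ bar 3 tick 0 v(1,): G4->A3 leap 10st
  -> R7 @ bar 4 tick 0 v(1,): F4->G3 leap 10st
  -> R7 @ bar 7 tick 2 v(1,): E3->D4 leap 10st
  -> R7 @ bar 8 tick 0 v(1,): D4->E3 leap 10st
  -> R2 @ bar 9 tick 0 v(0, 1): A2/F3 m6 -> C3/G3 P5 similar
  -> R1 @ bar 11 tick 0 v(0, 1): E3/E4 P8 -> D3/D4 P8 similar

(3, 0, R7, (1,))
(4, 0, R7, (1,))
(7, 2, R7, (1,))
(8, 0, R7, (1,))
(9, 0, R2, (0, 1))
(11, 0, R1, (0, 1))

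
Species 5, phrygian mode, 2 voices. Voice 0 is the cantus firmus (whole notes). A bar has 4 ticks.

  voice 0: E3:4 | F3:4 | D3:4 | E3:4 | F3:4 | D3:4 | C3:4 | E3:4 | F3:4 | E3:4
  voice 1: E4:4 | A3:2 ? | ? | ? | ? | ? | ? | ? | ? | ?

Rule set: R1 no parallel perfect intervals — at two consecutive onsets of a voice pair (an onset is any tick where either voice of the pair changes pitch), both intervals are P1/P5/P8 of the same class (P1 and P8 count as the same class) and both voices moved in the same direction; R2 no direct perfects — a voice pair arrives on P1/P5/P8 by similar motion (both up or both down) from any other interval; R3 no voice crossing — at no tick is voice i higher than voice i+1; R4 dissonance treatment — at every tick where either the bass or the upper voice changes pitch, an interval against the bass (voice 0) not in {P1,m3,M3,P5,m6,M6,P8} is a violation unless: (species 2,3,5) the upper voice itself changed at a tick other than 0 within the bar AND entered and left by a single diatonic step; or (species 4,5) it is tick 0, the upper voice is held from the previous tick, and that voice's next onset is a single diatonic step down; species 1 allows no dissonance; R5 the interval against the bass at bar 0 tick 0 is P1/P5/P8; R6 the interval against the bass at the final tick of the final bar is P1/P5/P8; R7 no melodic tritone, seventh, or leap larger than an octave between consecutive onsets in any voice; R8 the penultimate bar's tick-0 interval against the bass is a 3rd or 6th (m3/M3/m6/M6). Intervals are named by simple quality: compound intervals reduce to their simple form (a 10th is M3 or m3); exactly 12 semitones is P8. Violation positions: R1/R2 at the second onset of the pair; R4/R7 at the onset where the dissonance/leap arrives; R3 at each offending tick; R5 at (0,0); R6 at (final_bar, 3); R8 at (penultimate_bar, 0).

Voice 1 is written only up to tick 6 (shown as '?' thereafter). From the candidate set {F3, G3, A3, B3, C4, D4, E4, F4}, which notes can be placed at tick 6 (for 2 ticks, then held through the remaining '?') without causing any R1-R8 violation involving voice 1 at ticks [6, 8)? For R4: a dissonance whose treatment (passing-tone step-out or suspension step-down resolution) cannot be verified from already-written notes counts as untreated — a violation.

F3: legal
G3: violates R4
A3: legal
B3: violates R4
C4: legal
D4: legal
E4: violates R4
F4: legal

{A3, C4, D4, F3, F4}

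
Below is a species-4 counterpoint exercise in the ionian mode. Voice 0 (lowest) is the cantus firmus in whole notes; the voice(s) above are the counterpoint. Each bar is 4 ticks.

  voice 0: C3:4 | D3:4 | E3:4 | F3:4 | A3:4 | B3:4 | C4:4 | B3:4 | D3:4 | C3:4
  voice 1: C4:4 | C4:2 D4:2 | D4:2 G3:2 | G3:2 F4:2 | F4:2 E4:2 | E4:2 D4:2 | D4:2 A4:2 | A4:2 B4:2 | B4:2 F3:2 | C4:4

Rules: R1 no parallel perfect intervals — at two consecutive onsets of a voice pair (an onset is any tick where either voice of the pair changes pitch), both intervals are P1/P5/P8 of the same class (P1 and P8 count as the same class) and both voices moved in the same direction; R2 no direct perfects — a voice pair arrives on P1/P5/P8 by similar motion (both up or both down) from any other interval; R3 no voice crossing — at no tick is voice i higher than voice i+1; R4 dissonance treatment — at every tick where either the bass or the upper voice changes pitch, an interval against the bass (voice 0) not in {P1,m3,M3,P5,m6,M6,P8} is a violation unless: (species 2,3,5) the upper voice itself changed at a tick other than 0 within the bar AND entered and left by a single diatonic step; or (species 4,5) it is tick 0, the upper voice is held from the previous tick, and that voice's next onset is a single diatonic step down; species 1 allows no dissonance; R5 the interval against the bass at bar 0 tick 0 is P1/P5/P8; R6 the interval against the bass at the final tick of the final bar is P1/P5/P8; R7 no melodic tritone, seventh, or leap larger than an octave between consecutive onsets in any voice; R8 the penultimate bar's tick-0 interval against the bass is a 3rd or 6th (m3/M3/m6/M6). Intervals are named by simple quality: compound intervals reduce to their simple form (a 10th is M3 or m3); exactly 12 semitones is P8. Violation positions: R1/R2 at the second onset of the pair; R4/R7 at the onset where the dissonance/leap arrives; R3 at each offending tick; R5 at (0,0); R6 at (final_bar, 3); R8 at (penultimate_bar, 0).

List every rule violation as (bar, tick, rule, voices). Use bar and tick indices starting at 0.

bar 0: v0=C3 v1=C4 downbeat P8
bar 1: v0=D3 v1=C4 downbeat m7
bar 2: v0=E3 v1=D4 downbeat m7
bar 3: v0=F3 v1=G3 downbeat M2
bar 4: v0=A3 v1=F4 downbeat m6
bar 5: v0=B3 v1=E4 downbeat P4
bar 6: v0=C4 v1=D4 downbeat M2
bar 7: v0=B3 v1=A4 downbeat m7
bar 8: v0=D3 v1=B4 downbeat M6
bar 9: v0=C3 v1=C4 downbeat P8
  -> R4 @ bar 1 tick 0 v(0, 1): D3/C4 m7 untreated
  -> R4 @ bar 2 tick 0 v(0, 1): E3/D4 m7 untreated
  -> R4 @ bar 3 tick 0 v(0, 1): F3/G3 M2 untreated
  -> R7 @ bar 3 tick 2 v(1,): G3->F4 leap 10st
  -> R4 @ bar 6 tick 0 v(0, 1): C4/D4 M2 untreated
  -> R4 @ bar 7 tick 0 v(0, 1): B3/A4 m7 untreated
  -> R7 @ bar 8 tick 2 v(1,): B4->F3 leap 18st

(1, 0, R4, (0, 1))
(2, 0, R4, (0, 1))
(3, 0, R4, (0, 1))
(3, 2, R7, (1,))
(6, 0, R4, (0, 1))
(7, 0, R4, (0, 1))
(8, 2, R7, (1,))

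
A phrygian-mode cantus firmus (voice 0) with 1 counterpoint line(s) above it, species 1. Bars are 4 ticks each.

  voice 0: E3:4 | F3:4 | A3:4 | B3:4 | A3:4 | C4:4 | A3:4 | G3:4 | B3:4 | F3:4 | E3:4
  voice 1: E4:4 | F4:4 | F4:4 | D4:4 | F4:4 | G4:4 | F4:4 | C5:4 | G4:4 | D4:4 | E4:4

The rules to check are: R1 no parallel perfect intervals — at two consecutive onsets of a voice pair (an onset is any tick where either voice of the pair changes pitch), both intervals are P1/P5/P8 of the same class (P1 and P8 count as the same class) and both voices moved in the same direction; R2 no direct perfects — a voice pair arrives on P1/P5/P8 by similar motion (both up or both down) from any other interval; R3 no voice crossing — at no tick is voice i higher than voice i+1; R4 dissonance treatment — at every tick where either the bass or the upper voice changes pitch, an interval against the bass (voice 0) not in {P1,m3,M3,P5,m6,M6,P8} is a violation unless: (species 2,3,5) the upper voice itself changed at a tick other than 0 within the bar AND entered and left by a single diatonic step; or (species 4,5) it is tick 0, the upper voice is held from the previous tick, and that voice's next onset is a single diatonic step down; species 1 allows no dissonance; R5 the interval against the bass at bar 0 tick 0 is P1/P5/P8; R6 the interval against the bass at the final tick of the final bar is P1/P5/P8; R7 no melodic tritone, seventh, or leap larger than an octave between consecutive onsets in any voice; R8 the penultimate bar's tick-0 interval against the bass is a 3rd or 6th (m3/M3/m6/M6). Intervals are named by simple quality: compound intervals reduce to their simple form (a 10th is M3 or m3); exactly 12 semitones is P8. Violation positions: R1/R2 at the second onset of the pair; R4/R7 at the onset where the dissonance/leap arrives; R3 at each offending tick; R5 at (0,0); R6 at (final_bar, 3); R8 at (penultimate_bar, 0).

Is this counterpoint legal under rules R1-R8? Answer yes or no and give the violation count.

No (4 violations)

bar 0: v0=E3 v1=E4 (P8)
bar 1: v0=F3 v1=F4 (P8)
bar 2: v0=A3 v1=F4 (m6)
bar 3: v0=B3 v1=D4 (m3)
bar 4: v0=A3 v1=F4 (m6)
bar 5: v0=C4 v1=G4 (P5)
bar 6: v0=A3 v1=F4 (m6)
bar 7: v0=G3 v1=C5 (P4)
bar 8: v0=B3 v1=G4 (m6)
bar 9: v0=F3 v1=D4 (M6)
bar 10: v0=E3 v1=E4 (P8)
  R1 @ bar1.0: E3/E4 P8 -> F3/F4 P8 similar
  R2 @ bar5.0: A3/F4 m6 -> C4/G4 P5 similar
  R4 @ bar7.0: G3/C5 P4 untreated
  R7 @ bar9.0: B3->F3 leap 6st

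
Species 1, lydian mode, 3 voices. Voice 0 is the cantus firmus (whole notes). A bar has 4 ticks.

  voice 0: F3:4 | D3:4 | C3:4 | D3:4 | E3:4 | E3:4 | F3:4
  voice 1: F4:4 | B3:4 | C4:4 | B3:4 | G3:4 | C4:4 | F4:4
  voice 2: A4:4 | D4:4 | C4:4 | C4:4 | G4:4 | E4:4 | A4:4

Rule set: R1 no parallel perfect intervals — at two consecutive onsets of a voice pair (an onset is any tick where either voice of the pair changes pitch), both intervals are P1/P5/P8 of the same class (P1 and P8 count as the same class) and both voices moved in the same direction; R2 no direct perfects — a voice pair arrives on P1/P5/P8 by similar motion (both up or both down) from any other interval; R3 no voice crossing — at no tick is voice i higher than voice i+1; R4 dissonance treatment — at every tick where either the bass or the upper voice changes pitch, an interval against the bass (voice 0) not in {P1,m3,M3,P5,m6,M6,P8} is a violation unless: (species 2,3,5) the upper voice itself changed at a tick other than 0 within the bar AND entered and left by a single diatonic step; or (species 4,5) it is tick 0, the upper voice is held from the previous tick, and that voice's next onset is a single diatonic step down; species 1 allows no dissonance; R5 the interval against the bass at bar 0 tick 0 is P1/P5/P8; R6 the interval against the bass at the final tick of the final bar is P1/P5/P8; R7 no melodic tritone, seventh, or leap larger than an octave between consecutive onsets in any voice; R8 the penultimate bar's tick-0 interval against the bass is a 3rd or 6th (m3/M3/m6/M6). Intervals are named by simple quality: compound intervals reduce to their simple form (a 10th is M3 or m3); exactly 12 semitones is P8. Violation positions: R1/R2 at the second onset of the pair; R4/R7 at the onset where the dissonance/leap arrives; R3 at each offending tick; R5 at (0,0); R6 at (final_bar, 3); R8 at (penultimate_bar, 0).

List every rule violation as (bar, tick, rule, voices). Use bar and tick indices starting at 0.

(0, 0, R5, (0, 2))
(1, 0, R2, (0, 2))
(1, 0, R7, (1,))
(2, 0, R1, (0, 2))
(3, 0, R4, (0, 2))
(5, 0, R8, (0, 2))
(6, 0, R2, (0, 1))
(6, 3, R6, (0, 2))

bar 0: v0=F3 v1=F4 v2=A4 downbeat M3
bar 1: v0=D3 v1=B3 v2=D4 downbeat P8
bar 2: v0=C3 v1=C4 v2=C4 downbeat P8
bar 3: v0=D3 v1=B3 v2=C4 downbeat m7
bar 4: v0=E3 v1=G3 v2=G4 downbeat m3
bar 5: v0=E3 v1=C4 v2=E4 downbeat P8
bar 6: v0=F3 v1=F4 v2=A4 downbeat M3
  -> R5 @ bar 0 tick 0 v(0, 2): opens on M3
  -> R2 @ bar 1 tick 0 v(0, 2): F3/A4 M3 -> D3/D4 P8 similar
  -> R7 @ bar 1 tick 0 v(1,): F4->B3 leap 6st
  -> R1 @ bar 2 tick 0 v(0, 2): D3/D4 P8 -> C3/C4 P8 similar
  -> R4 @ bar 3 tick 0 v(0, 2): D3/C4 m7 untreated
  -> R8 @ bar 5 tick 0 v(0, 2): penult P8 not 3rd/6th
  -> R2 @ bar 6 tick 0 v(0, 1): E3/C4 m6 -> F3/F4 P8 similar
  -> R6 @ bar 6 tick 3 v(0, 2): closes on M3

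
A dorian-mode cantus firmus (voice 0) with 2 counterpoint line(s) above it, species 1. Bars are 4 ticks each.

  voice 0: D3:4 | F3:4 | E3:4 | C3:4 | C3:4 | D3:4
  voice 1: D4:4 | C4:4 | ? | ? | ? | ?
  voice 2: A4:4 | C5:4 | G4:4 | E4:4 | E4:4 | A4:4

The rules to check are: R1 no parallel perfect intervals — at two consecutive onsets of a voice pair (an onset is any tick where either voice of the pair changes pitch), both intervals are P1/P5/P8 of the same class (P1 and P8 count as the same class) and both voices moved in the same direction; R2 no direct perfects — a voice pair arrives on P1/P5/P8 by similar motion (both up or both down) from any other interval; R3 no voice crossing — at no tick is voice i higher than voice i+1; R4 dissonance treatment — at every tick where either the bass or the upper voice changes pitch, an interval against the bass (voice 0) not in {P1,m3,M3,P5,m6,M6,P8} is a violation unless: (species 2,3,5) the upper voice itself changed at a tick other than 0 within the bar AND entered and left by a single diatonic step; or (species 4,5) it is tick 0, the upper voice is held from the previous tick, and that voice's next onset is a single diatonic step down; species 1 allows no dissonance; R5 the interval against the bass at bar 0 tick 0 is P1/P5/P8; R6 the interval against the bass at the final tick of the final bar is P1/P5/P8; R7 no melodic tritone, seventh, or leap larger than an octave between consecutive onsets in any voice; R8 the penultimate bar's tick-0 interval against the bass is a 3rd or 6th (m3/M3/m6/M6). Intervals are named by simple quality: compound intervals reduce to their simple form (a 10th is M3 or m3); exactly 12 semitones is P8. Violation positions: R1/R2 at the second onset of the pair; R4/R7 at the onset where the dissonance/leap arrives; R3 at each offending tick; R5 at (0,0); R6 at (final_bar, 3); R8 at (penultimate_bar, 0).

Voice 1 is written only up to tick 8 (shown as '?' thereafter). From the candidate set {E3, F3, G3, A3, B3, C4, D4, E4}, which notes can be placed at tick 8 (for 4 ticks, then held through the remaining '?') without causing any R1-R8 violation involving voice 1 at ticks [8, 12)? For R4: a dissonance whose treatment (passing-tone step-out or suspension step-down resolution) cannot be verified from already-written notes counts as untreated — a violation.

{C4, E4}

E3: violates R2
F3: violates R4
G3: violates R1
A3: violates R4
B3: violates R1
C4: legal
D4: violates R4
E4: legal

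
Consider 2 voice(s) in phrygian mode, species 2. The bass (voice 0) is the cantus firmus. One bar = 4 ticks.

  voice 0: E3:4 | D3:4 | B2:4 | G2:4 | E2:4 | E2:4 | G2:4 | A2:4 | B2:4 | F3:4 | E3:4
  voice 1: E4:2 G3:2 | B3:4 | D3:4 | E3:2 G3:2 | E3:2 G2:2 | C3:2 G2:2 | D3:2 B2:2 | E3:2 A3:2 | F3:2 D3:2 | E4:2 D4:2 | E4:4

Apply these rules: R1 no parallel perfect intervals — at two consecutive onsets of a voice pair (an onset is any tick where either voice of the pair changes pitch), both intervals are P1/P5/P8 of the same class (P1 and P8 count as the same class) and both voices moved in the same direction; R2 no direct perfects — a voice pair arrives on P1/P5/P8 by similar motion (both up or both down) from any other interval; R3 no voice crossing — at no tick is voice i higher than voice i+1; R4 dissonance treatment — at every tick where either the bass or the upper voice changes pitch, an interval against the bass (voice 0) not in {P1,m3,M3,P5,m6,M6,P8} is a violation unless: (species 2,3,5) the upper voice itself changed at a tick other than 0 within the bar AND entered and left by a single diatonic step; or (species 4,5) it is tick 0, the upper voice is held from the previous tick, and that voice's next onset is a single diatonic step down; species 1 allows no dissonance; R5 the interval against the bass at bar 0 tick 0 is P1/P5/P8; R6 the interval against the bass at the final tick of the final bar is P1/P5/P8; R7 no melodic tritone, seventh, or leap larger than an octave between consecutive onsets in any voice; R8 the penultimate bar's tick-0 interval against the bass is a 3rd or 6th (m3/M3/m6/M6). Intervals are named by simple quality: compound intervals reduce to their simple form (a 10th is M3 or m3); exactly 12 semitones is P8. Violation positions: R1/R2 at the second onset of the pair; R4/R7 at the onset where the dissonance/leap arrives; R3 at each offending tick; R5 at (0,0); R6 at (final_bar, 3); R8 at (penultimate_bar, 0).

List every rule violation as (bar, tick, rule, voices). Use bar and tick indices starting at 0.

(4, 0, R1, (0, 1))
(6, 0, R2, (0, 1))
(7, 0, R2, (0, 1))
(8, 0, R4, (0, 1))
(9, 0, R4, (0, 1))
(9, 0, R7, (0,))
(9, 0, R7, (1,))
(9, 0, R8, (0, 1))

bar 0: v0=E3 v1=E4 downbeat P8
bar 1: v0=D3 v1=B3 downbeat M6
bar 2: v0=B2 v1=D3 downbeat m3
bar 3: v0=G2 v1=E3 downbeat M6
bar 4: v0=E2 v1=E3 downbeat P8
bar 5: v0=E2 v1=C3 downbeat m6
bar 6: v0=G2 v1=D3 downbeat P5
bar 7: v0=A2 v1=E3 downbeat P5
bar 8: v0=B2 v1=F3 downbeat TT
bar 9: v0=F3 v1=E4 downbeat M7
bar 10: v0=E3 v1=E4 downbeat P8
  -> R1 @ bar 4 tick 0 v(0, 1): G2/G3 P8 -> E2/E3 P8 similar
  -> R2 @ bar 6 tick 0 v(0, 1): E2/G2 m3 -> G2/D3 P5 similar
  -> R2 @ bar 7 tick 0 v(0, 1): G2/B2 M3 -> A2/E3 P5 similar
  -> R4 @ bar 8 tick 0 v(0, 1): B2/F3 TT untreated
  -> R4 @ bar 9 tick 0 v(0, 1): F3/E4 M7 untreated
  -> R7 @ bar 9 tick 0 v(0,): B2->F3 leap 6st
  -> R7 @ bar 9 tick 0 v(1,): D3->E4 leap 14st
  -> R8 @ bar 9 tick 0 v(0, 1): penult M7 not 3rd/6th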